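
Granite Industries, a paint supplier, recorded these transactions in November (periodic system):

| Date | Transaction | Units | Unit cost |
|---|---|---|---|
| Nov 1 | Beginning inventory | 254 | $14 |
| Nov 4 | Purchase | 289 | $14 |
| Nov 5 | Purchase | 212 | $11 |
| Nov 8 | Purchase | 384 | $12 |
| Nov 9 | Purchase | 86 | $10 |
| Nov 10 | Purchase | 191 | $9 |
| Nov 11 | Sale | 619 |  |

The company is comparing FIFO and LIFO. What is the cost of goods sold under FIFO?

FIFO COGS: 254 @ $14 + 289 @ $14 + 76 @ $11 = $8,438
LIFO COGS: 191 @ $9 + 86 @ $10 + 342 @ $12 = $6,683

COGS = $8,438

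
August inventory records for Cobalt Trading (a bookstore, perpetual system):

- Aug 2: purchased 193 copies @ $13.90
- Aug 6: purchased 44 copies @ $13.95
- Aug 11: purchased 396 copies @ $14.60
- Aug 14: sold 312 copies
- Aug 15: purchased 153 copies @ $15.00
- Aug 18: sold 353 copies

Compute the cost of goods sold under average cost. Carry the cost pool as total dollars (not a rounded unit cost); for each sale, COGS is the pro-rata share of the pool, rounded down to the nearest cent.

After Aug 2: 193 on hand, pool $2,682.70 (≈ $13.9000 each)
After Aug 6: 237 on hand, pool $3,296.50 (≈ $13.9093 each)
After Aug 11: 633 on hand, pool $9,078.10 (≈ $14.3414 each)
Aug 14, sell 312: 312/633 × $9,078.10 → $4,474.51
After Aug 15: 474 on hand, pool $6,898.59 (≈ $14.5540 each)
Aug 18, sell 353: 353/474 × $6,898.59 → $5,137.55
Total COGS = $4,474.51 + $5,137.55 = $9,612.06
Ending inventory (cost pool remaining) = $1,761.04
Check: goods available $11,373.10 = COGS $9,612.06 + ending $1,761.04

COGS = $9,612.06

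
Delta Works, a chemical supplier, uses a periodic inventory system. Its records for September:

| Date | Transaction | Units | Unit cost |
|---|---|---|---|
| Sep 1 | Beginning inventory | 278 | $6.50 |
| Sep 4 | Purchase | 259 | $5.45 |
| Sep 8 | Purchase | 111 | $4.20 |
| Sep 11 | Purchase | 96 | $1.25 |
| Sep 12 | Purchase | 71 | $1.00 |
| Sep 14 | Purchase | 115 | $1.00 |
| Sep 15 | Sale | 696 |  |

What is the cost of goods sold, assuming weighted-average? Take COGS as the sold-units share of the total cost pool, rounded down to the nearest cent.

COGS = $2,986.62

Sep 15, sell 696: 696/930 × $3,990.75 → $2,986.62
Ending inventory (cost pool remaining) = $1,004.13
Check: goods available $3,990.75 = COGS $2,986.62 + ending $1,004.13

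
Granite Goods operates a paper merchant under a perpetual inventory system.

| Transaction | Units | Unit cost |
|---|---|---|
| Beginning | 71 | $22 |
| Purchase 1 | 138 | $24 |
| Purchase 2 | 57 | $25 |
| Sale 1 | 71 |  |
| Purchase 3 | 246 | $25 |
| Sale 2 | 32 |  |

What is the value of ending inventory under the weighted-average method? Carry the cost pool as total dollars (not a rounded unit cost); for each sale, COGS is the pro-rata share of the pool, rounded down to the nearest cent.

After Beginning: 71 on hand, pool $1,562.00 (≈ $22.0000 each)
After Purchase 1: 209 on hand, pool $4,874.00 (≈ $23.3206 each)
After Purchase 2: 266 on hand, pool $6,299.00 (≈ $23.6805 each)
Sale 1, sell 71: 71/266 × $6,299.00 → $1,681.31
After Purchase 3: 441 on hand, pool $10,767.69 (≈ $24.4165 each)
Sale 2, sell 32: 32/441 × $10,767.69 → $781.32
Total COGS = $1,681.31 + $781.32 = $2,462.63
Ending inventory (cost pool remaining) = $9,986.37

Ending inventory = $9,986.37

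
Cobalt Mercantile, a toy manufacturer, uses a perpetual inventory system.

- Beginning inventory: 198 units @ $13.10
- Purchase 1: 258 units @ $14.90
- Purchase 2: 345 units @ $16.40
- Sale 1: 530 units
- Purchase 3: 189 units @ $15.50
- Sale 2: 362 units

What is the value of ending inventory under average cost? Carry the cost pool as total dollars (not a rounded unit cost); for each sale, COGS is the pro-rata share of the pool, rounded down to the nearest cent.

Ending inventory = $1,495.98

After Beginning: 198 on hand, pool $2,593.80 (≈ $13.1000 each)
After Purchase 1: 456 on hand, pool $6,438.00 (≈ $14.1184 each)
After Purchase 2: 801 on hand, pool $12,096.00 (≈ $15.1011 each)
Sale 1, sell 530: 530/801 × $12,096.00 → $8,003.59
After Purchase 3: 460 on hand, pool $7,021.91 (≈ $15.2650 each)
Sale 2, sell 362: 362/460 × $7,021.91 → $5,525.93
Total COGS = $8,003.59 + $5,525.93 = $13,529.52
Ending inventory (cost pool remaining) = $1,495.98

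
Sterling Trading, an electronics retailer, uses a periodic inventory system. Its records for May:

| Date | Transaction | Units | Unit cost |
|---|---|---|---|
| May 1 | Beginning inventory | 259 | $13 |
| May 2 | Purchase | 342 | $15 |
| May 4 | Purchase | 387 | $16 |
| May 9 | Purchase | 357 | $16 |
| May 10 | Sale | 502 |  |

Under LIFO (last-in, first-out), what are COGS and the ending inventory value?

COGS = $8,032; ending inventory = $12,369

May 10, 502 sold [LIFO — newest first]: 357 @ $16 + 145 @ $16 = $8,032
Ending inventory: 259 @ $13 + 342 @ $15 + 242 @ $16 = $12,369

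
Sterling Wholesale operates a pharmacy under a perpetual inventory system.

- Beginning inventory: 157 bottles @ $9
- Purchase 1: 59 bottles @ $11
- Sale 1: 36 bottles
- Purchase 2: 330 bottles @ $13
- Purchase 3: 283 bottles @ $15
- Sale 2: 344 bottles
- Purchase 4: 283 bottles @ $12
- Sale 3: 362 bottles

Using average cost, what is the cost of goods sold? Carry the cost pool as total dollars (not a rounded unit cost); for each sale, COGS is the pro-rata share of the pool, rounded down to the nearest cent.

COGS = $9,341.97

After Beginning: 157 on hand, pool $1,413.00 (≈ $9.0000 each)
After Purchase 1: 216 on hand, pool $2,062.00 (≈ $9.5463 each)
Sale 1, sell 36: 36/216 × $2,062.00 → $343.66
After Purchase 2: 510 on hand, pool $6,008.34 (≈ $11.7811 each)
After Purchase 3: 793 on hand, pool $10,253.34 (≈ $12.9298 each)
Sale 2, sell 344: 344/793 × $10,253.34 → $4,447.85
After Purchase 4: 732 on hand, pool $9,201.49 (≈ $12.5703 each)
Sale 3, sell 362: 362/732 × $9,201.49 → $4,550.46
Total COGS = $343.66 + $4,447.85 + $4,550.46 = $9,341.97
Ending inventory (cost pool remaining) = $4,651.03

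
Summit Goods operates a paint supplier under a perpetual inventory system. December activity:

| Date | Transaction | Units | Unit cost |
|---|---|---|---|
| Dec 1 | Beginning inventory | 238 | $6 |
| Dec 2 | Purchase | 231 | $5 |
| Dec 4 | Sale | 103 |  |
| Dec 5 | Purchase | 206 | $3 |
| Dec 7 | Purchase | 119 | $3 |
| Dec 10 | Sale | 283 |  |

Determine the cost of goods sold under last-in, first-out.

Dec 4, 103 sold [LIFO — newest first]: 103 @ $5 = $515
Dec 10, 283 sold [LIFO — newest first]: 119 @ $3 + 164 @ $3 = $849
Total COGS = $515 + $849 = $1,364
Ending inventory: 238 @ $6 + 128 @ $5 + 42 @ $3 = $2,194

COGS = $1,364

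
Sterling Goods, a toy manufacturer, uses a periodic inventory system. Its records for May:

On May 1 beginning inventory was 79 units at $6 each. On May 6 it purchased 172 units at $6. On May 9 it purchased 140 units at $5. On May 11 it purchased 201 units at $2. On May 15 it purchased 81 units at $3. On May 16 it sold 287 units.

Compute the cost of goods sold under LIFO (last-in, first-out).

COGS = $670

May 16, 287 sold [LIFO — newest first]: 81 @ $3 + 201 @ $2 + 5 @ $5 = $670
Ending inventory: 79 @ $6 + 172 @ $6 + 135 @ $5 = $2,181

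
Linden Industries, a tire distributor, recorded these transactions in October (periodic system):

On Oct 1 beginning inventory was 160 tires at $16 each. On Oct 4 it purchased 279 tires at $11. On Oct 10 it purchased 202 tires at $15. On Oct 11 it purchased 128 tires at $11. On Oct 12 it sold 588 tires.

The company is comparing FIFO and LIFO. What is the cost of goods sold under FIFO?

FIFO COGS: 160 @ $16 + 279 @ $11 + 149 @ $15 = $7,864
LIFO COGS: 128 @ $11 + 202 @ $15 + 258 @ $11 = $7,276

COGS = $7,864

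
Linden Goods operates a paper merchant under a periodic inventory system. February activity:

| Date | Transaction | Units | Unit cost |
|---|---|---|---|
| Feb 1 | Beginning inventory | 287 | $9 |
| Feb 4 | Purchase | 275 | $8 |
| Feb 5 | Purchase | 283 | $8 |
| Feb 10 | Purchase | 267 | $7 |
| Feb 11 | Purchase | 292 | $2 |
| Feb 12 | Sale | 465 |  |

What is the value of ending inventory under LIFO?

Feb 12, 465 sold [LIFO — newest first]: 292 @ $2 + 173 @ $7 = $1,795
Ending inventory: 287 @ $9 + 275 @ $8 + 283 @ $8 + 94 @ $7 = $7,705
Check: goods available $9,500 = COGS $1,795 + ending $7,705

Ending inventory = $7,705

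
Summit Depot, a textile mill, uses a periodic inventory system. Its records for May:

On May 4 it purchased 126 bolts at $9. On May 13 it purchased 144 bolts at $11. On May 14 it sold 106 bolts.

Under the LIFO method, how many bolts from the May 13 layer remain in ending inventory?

38

May 14, 106 sold [LIFO — newest first]: 106 @ $11 = $1,166
Ending inventory: 126 @ $9 + 38 @ $11 = $1,552
Check: goods available $2,718 = COGS $1,166 + ending $1,552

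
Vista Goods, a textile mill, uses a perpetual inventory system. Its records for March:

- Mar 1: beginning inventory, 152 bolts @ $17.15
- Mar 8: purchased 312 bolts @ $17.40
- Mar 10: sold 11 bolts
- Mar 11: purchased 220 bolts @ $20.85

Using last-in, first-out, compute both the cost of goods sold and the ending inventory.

Mar 10, 11 sold [LIFO — newest first]: 11 @ $17.40 = $191.40
Ending inventory: 152 @ $17.15 + 301 @ $17.40 + 220 @ $20.85 = $12,431.20

COGS = $191.40; ending inventory = $12,431.20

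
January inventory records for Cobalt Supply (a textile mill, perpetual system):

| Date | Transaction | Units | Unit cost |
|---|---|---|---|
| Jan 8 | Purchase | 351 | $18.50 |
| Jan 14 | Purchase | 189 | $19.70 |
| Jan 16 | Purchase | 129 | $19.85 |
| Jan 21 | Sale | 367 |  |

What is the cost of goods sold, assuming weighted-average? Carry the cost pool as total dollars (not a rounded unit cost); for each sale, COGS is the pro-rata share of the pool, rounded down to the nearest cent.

COGS = $7,009.45

After Jan 8: 351 on hand, pool $6,493.50 (≈ $18.5000 each)
After Jan 14: 540 on hand, pool $10,216.80 (≈ $18.9200 each)
After Jan 16: 669 on hand, pool $12,777.45 (≈ $19.0993 each)
Jan 21, sell 367: 367/669 × $12,777.45 → $7,009.45
Ending inventory (cost pool remaining) = $5,768.00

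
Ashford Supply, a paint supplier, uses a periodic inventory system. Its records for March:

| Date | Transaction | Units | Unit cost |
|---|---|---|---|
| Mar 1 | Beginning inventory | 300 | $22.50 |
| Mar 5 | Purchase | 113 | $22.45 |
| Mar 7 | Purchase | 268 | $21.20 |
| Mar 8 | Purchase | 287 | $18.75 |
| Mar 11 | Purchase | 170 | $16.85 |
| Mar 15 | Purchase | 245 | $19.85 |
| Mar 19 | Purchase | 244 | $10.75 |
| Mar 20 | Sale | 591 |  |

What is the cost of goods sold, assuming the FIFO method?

Mar 20, 591 sold [FIFO — oldest first]: 300 @ $22.50 + 113 @ $22.45 + 178 @ $21.20 = $13,060.45
Ending inventory: 90 @ $21.20 + 287 @ $18.75 + 170 @ $16.85 + 245 @ $19.85 + 244 @ $10.75 = $17,640.00

COGS = $13,060.45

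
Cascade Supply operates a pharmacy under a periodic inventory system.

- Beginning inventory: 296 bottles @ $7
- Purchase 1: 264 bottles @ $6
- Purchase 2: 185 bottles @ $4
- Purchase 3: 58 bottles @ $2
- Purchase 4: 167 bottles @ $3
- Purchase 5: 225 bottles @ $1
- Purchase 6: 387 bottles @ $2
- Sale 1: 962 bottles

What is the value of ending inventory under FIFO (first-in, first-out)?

Sale 1 (962) [FIFO — oldest first]: 296 @ $7 + 264 @ $6 + 185 @ $4 + 58 @ $2 + 159 @ $3 = $4,989
Ending inventory: 8 @ $3 + 225 @ $1 + 387 @ $2 = $1,023

Ending inventory = $1,023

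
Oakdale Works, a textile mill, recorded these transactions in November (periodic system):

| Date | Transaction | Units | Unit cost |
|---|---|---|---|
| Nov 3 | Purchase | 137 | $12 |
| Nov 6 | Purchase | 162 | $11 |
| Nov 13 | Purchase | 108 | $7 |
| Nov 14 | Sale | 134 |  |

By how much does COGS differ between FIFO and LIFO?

FIFO COGS: 134 @ $12 = $1,608
LIFO COGS: 108 @ $7 + 26 @ $11 = $1,042
Difference = |$1,608 − $1,042| = $566

$566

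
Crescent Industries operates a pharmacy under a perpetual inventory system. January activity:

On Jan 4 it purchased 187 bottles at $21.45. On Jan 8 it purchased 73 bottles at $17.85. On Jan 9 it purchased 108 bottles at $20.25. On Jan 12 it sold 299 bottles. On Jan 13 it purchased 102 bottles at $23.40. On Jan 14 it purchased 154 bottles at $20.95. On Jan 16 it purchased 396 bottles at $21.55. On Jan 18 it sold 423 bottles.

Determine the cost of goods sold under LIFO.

COGS = $15,120.60

Jan 12, 299 sold [LIFO — newest first]: 108 @ $20.25 + 73 @ $17.85 + 118 @ $21.45 = $6,021.15
Jan 18, 423 sold [LIFO — newest first]: 396 @ $21.55 + 27 @ $20.95 = $9,099.45
Total COGS = $6,021.15 + $9,099.45 = $15,120.60
Ending inventory: 69 @ $21.45 + 102 @ $23.40 + 127 @ $20.95 = $6,527.50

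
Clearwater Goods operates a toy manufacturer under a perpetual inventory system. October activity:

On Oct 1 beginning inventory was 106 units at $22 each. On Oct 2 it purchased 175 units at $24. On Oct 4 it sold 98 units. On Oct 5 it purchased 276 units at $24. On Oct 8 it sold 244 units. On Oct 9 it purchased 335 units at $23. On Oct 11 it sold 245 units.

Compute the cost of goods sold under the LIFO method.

Oct 4, 98 sold [LIFO — newest first]: 98 @ $24 = $2,352
Oct 8, 244 sold [LIFO — newest first]: 244 @ $24 = $5,856
Oct 11, 245 sold [LIFO — newest first]: 245 @ $23 = $5,635
Total COGS = $2,352 + $5,856 + $5,635 = $13,843
Ending inventory: 106 @ $22 + 77 @ $24 + 32 @ $24 + 90 @ $23 = $7,018
Check: goods available $20,861 = COGS $13,843 + ending $7,018

COGS = $13,843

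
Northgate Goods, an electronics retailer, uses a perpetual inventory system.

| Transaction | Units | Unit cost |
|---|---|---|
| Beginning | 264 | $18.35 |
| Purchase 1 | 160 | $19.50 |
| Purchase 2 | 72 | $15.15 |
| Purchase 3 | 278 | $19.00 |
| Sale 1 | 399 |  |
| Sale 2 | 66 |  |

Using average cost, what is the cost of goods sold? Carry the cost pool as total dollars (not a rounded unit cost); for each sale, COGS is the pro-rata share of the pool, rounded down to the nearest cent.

After Beginning: 264 on hand, pool $4,844.40 (≈ $18.3500 each)
After Purchase 1: 424 on hand, pool $7,964.40 (≈ $18.7840 each)
After Purchase 2: 496 on hand, pool $9,055.20 (≈ $18.2565 each)
After Purchase 3: 774 on hand, pool $14,337.20 (≈ $18.5235 each)
Sale 1, sell 399: 399/774 × $14,337.20 → $7,390.88
Sale 2, sell 66: 66/375 × $6,946.32 → $1,222.55
Total COGS = $7,390.88 + $1,222.55 = $8,613.43
Ending inventory (cost pool remaining) = $5,723.77
Check: goods available $14,337.20 = COGS $8,613.43 + ending $5,723.77

COGS = $8,613.43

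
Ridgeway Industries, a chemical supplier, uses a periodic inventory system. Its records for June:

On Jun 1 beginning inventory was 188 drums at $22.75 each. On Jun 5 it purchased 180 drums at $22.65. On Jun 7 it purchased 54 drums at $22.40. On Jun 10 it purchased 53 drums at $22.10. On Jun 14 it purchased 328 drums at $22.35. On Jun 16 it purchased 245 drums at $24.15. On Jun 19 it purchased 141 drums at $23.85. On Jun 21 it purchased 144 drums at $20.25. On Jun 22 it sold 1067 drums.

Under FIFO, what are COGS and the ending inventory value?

COGS = $24,435.60; ending inventory = $5,825.70

Jun 22, 1067 sold [FIFO — oldest first]: 188 @ $22.75 + 180 @ $22.65 + 54 @ $22.40 + 53 @ $22.10 + 328 @ $22.35 + 245 @ $24.15 + 19 @ $23.85 = $24,435.60
Ending inventory: 122 @ $23.85 + 144 @ $20.25 = $5,825.70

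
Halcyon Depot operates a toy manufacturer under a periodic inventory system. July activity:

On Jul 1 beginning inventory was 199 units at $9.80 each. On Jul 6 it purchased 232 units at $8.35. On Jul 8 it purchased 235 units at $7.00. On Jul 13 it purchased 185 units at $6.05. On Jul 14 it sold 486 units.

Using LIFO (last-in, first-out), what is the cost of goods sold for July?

Jul 14, 486 sold [LIFO — newest first]: 185 @ $6.05 + 235 @ $7.00 + 66 @ $8.35 = $3,315.35
Ending inventory: 199 @ $9.80 + 166 @ $8.35 = $3,336.30

COGS = $3,315.35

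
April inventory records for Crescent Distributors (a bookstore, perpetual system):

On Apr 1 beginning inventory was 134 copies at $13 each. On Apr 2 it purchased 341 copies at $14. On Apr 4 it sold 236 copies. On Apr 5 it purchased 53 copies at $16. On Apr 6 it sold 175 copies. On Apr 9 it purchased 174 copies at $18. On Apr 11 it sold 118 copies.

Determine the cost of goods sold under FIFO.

COGS = $7,382

Apr 4, 236 sold [FIFO — oldest first]: 134 @ $13 + 102 @ $14 = $3,170
Apr 6, 175 sold [FIFO — oldest first]: 175 @ $14 = $2,450
Apr 11, 118 sold [FIFO — oldest first]: 64 @ $14 + 53 @ $16 + 1 @ $18 = $1,762
Total COGS = $3,170 + $2,450 + $1,762 = $7,382
Ending inventory: 173 @ $18 = $3,114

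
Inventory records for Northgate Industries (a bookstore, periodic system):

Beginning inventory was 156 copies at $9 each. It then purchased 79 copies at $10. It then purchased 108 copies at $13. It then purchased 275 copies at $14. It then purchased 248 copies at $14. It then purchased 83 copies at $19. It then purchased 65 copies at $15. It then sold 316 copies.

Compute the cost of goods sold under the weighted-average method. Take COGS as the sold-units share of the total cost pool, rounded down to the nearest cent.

COGS = $4,198.37

Sale 1, sell 316: 316/1014 × $13,472.00 → $4,198.37
Ending inventory (cost pool remaining) = $9,273.63
Check: goods available $13,472.00 = COGS $4,198.37 + ending $9,273.63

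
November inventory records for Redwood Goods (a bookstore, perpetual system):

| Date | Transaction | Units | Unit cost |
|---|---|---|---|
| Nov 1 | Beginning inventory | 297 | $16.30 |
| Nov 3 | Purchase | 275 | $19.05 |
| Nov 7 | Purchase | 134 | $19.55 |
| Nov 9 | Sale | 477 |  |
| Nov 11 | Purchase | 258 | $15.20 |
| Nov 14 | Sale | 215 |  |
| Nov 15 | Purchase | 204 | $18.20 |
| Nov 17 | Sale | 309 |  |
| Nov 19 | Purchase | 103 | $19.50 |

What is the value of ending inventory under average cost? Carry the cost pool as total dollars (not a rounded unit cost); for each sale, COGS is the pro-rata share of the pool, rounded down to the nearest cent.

After Nov 1: 297 on hand, pool $4,841.10 (≈ $16.3000 each)
After Nov 3: 572 on hand, pool $10,079.85 (≈ $17.6221 each)
After Nov 7: 706 on hand, pool $12,699.55 (≈ $17.9880 each)
Nov 9, sell 477: 477/706 × $12,699.55 → $8,580.29
After Nov 11: 487 on hand, pool $8,040.86 (≈ $16.5110 each)
Nov 14, sell 215: 215/487 × $8,040.86 → $3,549.86
After Nov 15: 476 on hand, pool $8,203.80 (≈ $17.2349 each)
Nov 17, sell 309: 309/476 × $8,203.80 → $5,325.57
After Nov 19: 270 on hand, pool $4,886.73 (≈ $18.0990 each)
Total COGS = $8,580.29 + $3,549.86 + $5,325.57 = $17,455.72
Ending inventory (cost pool remaining) = $4,886.73
Check: goods available $22,342.45 = COGS $17,455.72 + ending $4,886.73

Ending inventory = $4,886.73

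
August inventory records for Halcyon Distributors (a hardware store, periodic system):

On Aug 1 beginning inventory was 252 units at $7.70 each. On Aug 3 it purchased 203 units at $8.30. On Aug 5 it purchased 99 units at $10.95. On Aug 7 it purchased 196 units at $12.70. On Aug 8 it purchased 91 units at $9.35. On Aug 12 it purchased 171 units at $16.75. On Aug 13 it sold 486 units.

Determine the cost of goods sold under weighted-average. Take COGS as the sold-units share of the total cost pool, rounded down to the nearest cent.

Aug 13, sell 486: 486/1012 × $10,913.65 → $5,241.14
Ending inventory (cost pool remaining) = $5,672.51
Check: goods available $10,913.65 = COGS $5,241.14 + ending $5,672.51

COGS = $5,241.14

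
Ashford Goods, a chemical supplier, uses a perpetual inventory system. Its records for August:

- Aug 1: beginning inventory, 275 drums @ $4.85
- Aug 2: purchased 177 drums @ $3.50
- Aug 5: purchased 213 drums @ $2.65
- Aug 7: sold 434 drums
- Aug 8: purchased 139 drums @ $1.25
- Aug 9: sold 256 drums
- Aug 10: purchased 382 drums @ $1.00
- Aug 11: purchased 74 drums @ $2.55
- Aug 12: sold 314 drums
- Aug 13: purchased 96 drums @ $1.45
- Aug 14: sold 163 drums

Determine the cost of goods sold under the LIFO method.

COGS = $2,773.45

Aug 7, 434 sold [LIFO — newest first]: 213 @ $2.65 + 177 @ $3.50 + 44 @ $4.85 = $1,397.35
Aug 9, 256 sold [LIFO — newest first]: 139 @ $1.25 + 117 @ $4.85 = $741.20
Aug 12, 314 sold [LIFO — newest first]: 74 @ $2.55 + 240 @ $1.00 = $428.70
Aug 14, 163 sold [LIFO — newest first]: 96 @ $1.45 + 67 @ $1.00 = $206.20
Total COGS = $1,397.35 + $741.20 + $428.70 + $206.20 = $2,773.45
Ending inventory: 114 @ $4.85 + 75 @ $1.00 = $627.90
Check: goods available $3,401.35 = COGS $2,773.45 + ending $627.90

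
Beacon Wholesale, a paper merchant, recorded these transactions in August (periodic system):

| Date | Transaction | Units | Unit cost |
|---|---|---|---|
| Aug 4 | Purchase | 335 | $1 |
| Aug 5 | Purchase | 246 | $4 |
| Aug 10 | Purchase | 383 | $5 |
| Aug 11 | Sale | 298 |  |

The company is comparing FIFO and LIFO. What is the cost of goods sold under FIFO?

FIFO COGS: 298 @ $1 = $298
LIFO COGS: 298 @ $5 = $1,490

COGS = $298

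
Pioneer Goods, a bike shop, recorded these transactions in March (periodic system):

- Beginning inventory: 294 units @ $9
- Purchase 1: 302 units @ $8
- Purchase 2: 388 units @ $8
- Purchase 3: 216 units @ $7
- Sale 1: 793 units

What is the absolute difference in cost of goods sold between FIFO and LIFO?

FIFO COGS: 294 @ $9 + 302 @ $8 + 197 @ $8 = $6,638
LIFO COGS: 216 @ $7 + 388 @ $8 + 189 @ $8 = $6,128
Difference = |$6,638 − $6,128| = $510

$510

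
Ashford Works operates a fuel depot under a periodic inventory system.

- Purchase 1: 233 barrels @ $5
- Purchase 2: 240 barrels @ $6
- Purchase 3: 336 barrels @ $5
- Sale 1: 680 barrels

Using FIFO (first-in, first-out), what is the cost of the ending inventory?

Ending inventory = $645

Sale 1 (680) [FIFO — oldest first]: 233 @ $5 + 240 @ $6 + 207 @ $5 = $3,640
Ending inventory: 129 @ $5 = $645
Check: goods available $4,285 = COGS $3,640 + ending $645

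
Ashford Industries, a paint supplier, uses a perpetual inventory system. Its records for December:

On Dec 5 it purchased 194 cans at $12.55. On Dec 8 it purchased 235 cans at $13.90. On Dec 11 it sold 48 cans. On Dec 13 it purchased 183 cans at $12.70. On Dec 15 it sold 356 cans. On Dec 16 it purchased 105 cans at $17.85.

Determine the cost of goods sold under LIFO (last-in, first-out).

Dec 11, 48 sold [LIFO — newest first]: 48 @ $13.90 = $667.20
Dec 15, 356 sold [LIFO — newest first]: 183 @ $12.70 + 173 @ $13.90 = $4,728.80
Total COGS = $667.20 + $4,728.80 = $5,396.00
Ending inventory: 194 @ $12.55 + 14 @ $13.90 + 105 @ $17.85 = $4,503.55

COGS = $5,396.00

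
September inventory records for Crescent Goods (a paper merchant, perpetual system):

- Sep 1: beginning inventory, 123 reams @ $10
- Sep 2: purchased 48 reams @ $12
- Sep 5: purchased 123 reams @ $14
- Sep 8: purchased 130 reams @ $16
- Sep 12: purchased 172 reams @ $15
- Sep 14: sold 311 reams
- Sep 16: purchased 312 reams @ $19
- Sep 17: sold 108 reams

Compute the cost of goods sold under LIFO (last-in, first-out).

COGS = $6,838

Sep 14, 311 sold [LIFO — newest first]: 172 @ $15 + 130 @ $16 + 9 @ $14 = $4,786
Sep 17, 108 sold [LIFO — newest first]: 108 @ $19 = $2,052
Total COGS = $4,786 + $2,052 = $6,838
Ending inventory: 123 @ $10 + 48 @ $12 + 114 @ $14 + 204 @ $19 = $7,278
Check: goods available $14,116 = COGS $6,838 + ending $7,278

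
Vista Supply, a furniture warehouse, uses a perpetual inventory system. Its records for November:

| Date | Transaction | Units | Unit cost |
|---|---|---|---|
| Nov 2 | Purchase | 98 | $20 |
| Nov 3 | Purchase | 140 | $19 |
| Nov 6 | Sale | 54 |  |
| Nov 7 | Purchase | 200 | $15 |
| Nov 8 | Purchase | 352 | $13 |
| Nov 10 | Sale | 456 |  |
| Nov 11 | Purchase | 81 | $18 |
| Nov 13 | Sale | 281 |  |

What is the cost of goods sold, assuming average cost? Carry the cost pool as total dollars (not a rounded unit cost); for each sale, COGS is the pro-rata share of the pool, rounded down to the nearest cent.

COGS = $12,391.06

After Nov 2: 98 on hand, pool $1,960.00 (≈ $20.0000 each)
After Nov 3: 238 on hand, pool $4,620.00 (≈ $19.4118 each)
Nov 6, sell 54: 54/238 × $4,620.00 → $1,048.23
After Nov 7: 384 on hand, pool $6,571.77 (≈ $17.1140 each)
After Nov 8: 736 on hand, pool $11,147.77 (≈ $15.1464 each)
Nov 10, sell 456: 456/736 × $11,147.77 → $6,906.77
After Nov 11: 361 on hand, pool $5,699.00 (≈ $15.7867 each)
Nov 13, sell 281: 281/361 × $5,699.00 → $4,436.06
Total COGS = $1,048.23 + $6,906.77 + $4,436.06 = $12,391.06
Ending inventory (cost pool remaining) = $1,262.94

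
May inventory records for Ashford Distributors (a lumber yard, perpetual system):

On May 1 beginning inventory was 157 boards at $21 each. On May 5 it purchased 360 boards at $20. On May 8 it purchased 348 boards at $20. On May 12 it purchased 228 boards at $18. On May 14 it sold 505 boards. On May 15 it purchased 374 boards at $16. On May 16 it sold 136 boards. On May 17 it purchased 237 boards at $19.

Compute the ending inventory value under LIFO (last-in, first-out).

May 14, 505 sold [LIFO — newest first]: 228 @ $18 + 277 @ $20 = $9,644
May 16, 136 sold [LIFO — newest first]: 136 @ $16 = $2,176
Total COGS = $9,644 + $2,176 = $11,820
Ending inventory: 157 @ $21 + 360 @ $20 + 71 @ $20 + 238 @ $16 + 237 @ $19 = $20,228

Ending inventory = $20,228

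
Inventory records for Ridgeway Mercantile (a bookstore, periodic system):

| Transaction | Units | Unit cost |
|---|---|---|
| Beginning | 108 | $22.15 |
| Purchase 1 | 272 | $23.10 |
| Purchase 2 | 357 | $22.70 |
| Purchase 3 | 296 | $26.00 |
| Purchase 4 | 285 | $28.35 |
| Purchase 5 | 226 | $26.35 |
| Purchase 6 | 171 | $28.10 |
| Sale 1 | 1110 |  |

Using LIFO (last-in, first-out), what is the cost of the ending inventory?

Ending inventory = $13,782.90

Sale 1 (1110) [LIFO — newest first]: 171 @ $28.10 + 226 @ $26.35 + 285 @ $28.35 + 296 @ $26.00 + 132 @ $22.70 = $29,532.35
Ending inventory: 108 @ $22.15 + 272 @ $23.10 + 225 @ $22.70 = $13,782.90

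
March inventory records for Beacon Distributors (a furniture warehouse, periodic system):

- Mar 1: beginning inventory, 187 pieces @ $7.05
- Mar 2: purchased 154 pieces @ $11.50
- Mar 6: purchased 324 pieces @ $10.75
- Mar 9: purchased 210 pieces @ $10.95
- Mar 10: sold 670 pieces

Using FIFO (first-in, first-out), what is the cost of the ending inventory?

Mar 10, 670 sold [FIFO — oldest first]: 187 @ $7.05 + 154 @ $11.50 + 324 @ $10.75 + 5 @ $10.95 = $6,627.10
Ending inventory: 205 @ $10.95 = $2,244.75
Check: goods available $8,871.85 = COGS $6,627.10 + ending $2,244.75

Ending inventory = $2,244.75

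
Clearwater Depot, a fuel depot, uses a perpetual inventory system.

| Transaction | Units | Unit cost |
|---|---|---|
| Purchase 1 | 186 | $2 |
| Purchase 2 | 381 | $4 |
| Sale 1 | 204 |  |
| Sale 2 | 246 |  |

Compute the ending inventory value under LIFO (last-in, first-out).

Sale 1 (204) [LIFO — newest first]: 204 @ $4 = $816
Sale 2 (246) [LIFO — newest first]: 177 @ $4 + 69 @ $2 = $846
Total COGS = $816 + $846 = $1,662
Ending inventory: 117 @ $2 = $234

Ending inventory = $234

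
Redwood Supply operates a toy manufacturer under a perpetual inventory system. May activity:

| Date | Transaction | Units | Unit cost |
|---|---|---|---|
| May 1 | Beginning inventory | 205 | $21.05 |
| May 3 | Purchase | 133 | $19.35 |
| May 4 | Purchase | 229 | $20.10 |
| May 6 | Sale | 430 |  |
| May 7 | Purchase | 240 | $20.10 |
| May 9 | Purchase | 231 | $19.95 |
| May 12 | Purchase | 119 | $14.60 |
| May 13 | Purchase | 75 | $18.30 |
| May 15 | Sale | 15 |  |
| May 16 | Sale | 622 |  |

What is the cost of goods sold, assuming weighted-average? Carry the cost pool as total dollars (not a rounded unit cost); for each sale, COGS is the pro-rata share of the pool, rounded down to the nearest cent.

COGS = $20,882.38

After May 1: 205 on hand, pool $4,315.25 (≈ $21.0500 each)
After May 3: 338 on hand, pool $6,888.80 (≈ $20.3811 each)
After May 4: 567 on hand, pool $11,491.70 (≈ $20.2675 each)
May 6, sell 430: 430/567 × $11,491.70 → $8,715.04
After May 7: 377 on hand, pool $7,600.66 (≈ $20.1609 each)
After May 9: 608 on hand, pool $12,209.11 (≈ $20.0808 each)
After May 12: 727 on hand, pool $13,946.51 (≈ $19.1836 each)
After May 13: 802 on hand, pool $15,319.01 (≈ $19.1010 each)
May 15, sell 15: 15/802 × $15,319.01 → $286.51
May 16, sell 622: 622/787 × $15,032.50 → $11,880.83
Total COGS = $8,715.04 + $286.51 + $11,880.83 = $20,882.38
Ending inventory (cost pool remaining) = $3,151.67
Check: goods available $24,034.05 = COGS $20,882.38 + ending $3,151.67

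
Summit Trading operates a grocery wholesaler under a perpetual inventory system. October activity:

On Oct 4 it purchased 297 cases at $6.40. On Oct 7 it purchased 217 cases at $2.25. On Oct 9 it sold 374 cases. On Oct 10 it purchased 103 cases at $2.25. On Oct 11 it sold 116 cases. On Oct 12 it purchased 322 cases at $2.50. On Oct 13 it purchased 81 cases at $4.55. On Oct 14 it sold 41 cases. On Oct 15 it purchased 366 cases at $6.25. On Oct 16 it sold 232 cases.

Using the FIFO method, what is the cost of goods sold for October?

Oct 9, 374 sold [FIFO — oldest first]: 297 @ $6.40 + 77 @ $2.25 = $2,074.05
Oct 11, 116 sold [FIFO — oldest first]: 116 @ $2.25 = $261.00
Oct 14, 41 sold [FIFO — oldest first]: 24 @ $2.25 + 17 @ $2.25 = $92.25
Oct 16, 232 sold [FIFO — oldest first]: 86 @ $2.25 + 146 @ $2.50 = $558.50
Total COGS = $2,074.05 + $261.00 + $92.25 + $558.50 = $2,985.80
Ending inventory: 176 @ $2.50 + 81 @ $4.55 + 366 @ $6.25 = $3,096.05

COGS = $2,985.80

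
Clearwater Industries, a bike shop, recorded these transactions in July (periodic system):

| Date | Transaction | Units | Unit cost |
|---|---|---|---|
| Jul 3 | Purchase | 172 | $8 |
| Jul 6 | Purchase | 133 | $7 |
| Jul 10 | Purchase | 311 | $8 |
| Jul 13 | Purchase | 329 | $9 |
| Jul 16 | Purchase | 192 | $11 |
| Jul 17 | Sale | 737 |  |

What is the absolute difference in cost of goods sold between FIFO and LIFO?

$917

FIFO COGS: 172 @ $8 + 133 @ $7 + 311 @ $8 + 121 @ $9 = $5,884
LIFO COGS: 192 @ $11 + 329 @ $9 + 216 @ $8 = $6,801
Difference = |$5,884 − $6,801| = $917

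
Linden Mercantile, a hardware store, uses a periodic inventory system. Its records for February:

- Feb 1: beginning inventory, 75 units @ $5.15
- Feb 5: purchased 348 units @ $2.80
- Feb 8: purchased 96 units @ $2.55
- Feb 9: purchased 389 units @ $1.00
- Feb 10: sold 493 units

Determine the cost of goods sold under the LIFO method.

Feb 10, 493 sold [LIFO — newest first]: 389 @ $1.00 + 96 @ $2.55 + 8 @ $2.80 = $656.20
Ending inventory: 75 @ $5.15 + 340 @ $2.80 = $1,338.25
Check: goods available $1,994.45 = COGS $656.20 + ending $1,338.25

COGS = $656.20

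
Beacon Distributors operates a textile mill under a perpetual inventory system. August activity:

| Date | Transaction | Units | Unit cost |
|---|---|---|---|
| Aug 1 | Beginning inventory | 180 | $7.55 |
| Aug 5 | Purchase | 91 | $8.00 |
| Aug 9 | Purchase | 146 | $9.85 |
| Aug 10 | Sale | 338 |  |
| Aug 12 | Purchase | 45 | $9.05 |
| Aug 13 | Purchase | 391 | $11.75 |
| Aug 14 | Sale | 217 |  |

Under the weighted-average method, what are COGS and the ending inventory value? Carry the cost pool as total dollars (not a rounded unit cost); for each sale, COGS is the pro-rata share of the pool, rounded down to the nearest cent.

After Aug 1: 180 on hand, pool $1,359.00 (≈ $7.5500 each)
After Aug 5: 271 on hand, pool $2,087.00 (≈ $7.7011 each)
After Aug 9: 417 on hand, pool $3,525.10 (≈ $8.4535 each)
Aug 10, sell 338: 338/417 × $3,525.10 → $2,857.27
After Aug 12: 124 on hand, pool $1,075.08 (≈ $8.6700 each)
After Aug 13: 515 on hand, pool $5,669.33 (≈ $11.0084 each)
Aug 14, sell 217: 217/515 × $5,669.33 → $2,388.82
Total COGS = $2,857.27 + $2,388.82 = $5,246.09
Ending inventory (cost pool remaining) = $3,280.51

COGS = $5,246.09; ending inventory = $3,280.51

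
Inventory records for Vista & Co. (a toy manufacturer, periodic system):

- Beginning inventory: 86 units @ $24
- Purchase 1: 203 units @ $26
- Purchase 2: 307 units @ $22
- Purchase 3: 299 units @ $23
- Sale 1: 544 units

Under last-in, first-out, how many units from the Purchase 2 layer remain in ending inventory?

Sale 1 (544) [LIFO — newest first]: 299 @ $23 + 245 @ $22 = $12,267
Ending inventory: 86 @ $24 + 203 @ $26 + 62 @ $22 = $8,706

62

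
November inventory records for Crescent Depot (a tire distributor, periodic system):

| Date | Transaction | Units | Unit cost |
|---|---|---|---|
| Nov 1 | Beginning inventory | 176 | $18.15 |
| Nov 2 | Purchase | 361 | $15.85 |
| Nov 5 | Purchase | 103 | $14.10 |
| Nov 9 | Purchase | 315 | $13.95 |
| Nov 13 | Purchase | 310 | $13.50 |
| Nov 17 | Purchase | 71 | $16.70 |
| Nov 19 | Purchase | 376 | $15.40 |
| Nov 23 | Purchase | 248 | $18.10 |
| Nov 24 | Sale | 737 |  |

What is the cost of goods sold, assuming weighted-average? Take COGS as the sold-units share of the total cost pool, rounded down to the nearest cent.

COGS = $11,435.79

Nov 24, sell 737: 737/1960 × $30,412.70 → $11,435.79
Ending inventory (cost pool remaining) = $18,976.91
Check: goods available $30,412.70 = COGS $11,435.79 + ending $18,976.91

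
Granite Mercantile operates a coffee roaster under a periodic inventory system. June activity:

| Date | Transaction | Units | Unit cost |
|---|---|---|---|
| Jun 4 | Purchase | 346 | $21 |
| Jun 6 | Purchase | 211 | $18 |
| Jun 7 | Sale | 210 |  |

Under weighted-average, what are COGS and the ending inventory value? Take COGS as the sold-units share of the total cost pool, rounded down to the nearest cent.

COGS = $4,171.34; ending inventory = $6,892.66

Jun 7, sell 210: 210/557 × $11,064.00 → $4,171.34
Ending inventory (cost pool remaining) = $6,892.66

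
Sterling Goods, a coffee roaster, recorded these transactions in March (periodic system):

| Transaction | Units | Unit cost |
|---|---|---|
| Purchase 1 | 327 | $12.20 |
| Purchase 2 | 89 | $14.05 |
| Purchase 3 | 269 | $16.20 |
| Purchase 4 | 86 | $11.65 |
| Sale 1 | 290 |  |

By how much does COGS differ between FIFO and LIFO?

$768.70

FIFO COGS: 290 @ $12.20 = $3,538.00
LIFO COGS: 86 @ $11.65 + 204 @ $16.20 = $4,306.70
Difference = |$3,538.00 − $4,306.70| = $768.70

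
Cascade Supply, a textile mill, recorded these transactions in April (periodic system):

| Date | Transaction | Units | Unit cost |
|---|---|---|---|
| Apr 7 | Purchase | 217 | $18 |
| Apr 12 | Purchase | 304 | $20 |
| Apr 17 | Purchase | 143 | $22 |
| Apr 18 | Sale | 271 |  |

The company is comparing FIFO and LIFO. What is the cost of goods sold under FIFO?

COGS = $4,986

FIFO COGS: 217 @ $18 + 54 @ $20 = $4,986
LIFO COGS: 143 @ $22 + 128 @ $20 = $5,706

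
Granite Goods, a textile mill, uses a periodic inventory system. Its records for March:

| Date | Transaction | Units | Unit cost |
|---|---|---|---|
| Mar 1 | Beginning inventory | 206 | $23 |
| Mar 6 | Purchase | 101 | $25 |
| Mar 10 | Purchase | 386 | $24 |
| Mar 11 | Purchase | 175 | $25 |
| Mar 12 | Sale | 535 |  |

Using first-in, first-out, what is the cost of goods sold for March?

Mar 12, 535 sold [FIFO — oldest first]: 206 @ $23 + 101 @ $25 + 228 @ $24 = $12,735
Ending inventory: 158 @ $24 + 175 @ $25 = $8,167

COGS = $12,735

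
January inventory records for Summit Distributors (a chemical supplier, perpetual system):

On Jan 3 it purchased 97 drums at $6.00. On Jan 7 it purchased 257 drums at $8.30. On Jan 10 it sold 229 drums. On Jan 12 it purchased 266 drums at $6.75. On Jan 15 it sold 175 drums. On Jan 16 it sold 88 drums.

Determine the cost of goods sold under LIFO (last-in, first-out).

Jan 10, 229 sold [LIFO — newest first]: 229 @ $8.30 = $1,900.70
Jan 15, 175 sold [LIFO — newest first]: 175 @ $6.75 = $1,181.25
Jan 16, 88 sold [LIFO — newest first]: 88 @ $6.75 = $594.00
Total COGS = $1,900.70 + $1,181.25 + $594.00 = $3,675.95
Ending inventory: 97 @ $6.00 + 28 @ $8.30 + 3 @ $6.75 = $834.65

COGS = $3,675.95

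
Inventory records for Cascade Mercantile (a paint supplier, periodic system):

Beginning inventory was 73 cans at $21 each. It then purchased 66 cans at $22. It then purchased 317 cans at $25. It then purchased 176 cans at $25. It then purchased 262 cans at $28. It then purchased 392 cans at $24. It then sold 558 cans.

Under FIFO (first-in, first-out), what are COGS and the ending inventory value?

COGS = $13,460; ending inventory = $18,594

Sale 1 (558) [FIFO — oldest first]: 73 @ $21 + 66 @ $22 + 317 @ $25 + 102 @ $25 = $13,460
Ending inventory: 74 @ $25 + 262 @ $28 + 392 @ $24 = $18,594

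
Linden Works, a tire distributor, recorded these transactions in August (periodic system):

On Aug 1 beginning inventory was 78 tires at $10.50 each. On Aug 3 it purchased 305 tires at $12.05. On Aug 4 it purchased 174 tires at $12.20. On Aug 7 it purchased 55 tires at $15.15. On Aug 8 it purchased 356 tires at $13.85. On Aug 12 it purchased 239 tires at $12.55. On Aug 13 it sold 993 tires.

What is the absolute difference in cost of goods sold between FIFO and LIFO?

$227.90

FIFO COGS: 78 @ $10.50 + 305 @ $12.05 + 174 @ $12.20 + 55 @ $15.15 + 356 @ $13.85 + 25 @ $12.55 = $12,694.65
LIFO COGS: 239 @ $12.55 + 356 @ $13.85 + 55 @ $15.15 + 174 @ $12.20 + 169 @ $12.05 = $12,922.55
Difference = |$12,694.65 − $12,922.55| = $227.90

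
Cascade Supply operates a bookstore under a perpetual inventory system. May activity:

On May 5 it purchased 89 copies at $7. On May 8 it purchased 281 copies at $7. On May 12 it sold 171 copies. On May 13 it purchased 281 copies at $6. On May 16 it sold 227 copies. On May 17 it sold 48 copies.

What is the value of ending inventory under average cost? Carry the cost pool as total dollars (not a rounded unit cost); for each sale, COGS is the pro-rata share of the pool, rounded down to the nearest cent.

After May 5: 89 on hand, pool $623.00 (≈ $7.0000 each)
After May 8: 370 on hand, pool $2,590.00 (≈ $7.0000 each)
May 12, sell 171: 171/370 × $2,590.00 → $1,197.00
After May 13: 480 on hand, pool $3,079.00 (≈ $6.4146 each)
May 16, sell 227: 227/480 × $3,079.00 → $1,456.11
May 17, sell 48: 48/253 × $1,622.89 → $307.90
Total COGS = $1,197.00 + $1,456.11 + $307.90 = $2,961.01
Ending inventory (cost pool remaining) = $1,314.99

Ending inventory = $1,314.99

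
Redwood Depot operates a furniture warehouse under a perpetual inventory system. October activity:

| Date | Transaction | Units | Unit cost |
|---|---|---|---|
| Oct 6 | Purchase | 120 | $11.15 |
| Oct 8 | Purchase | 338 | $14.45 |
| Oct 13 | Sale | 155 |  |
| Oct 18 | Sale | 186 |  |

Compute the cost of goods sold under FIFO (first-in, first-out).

Oct 13, 155 sold [FIFO — oldest first]: 120 @ $11.15 + 35 @ $14.45 = $1,843.75
Oct 18, 186 sold [FIFO — oldest first]: 186 @ $14.45 = $2,687.70
Total COGS = $1,843.75 + $2,687.70 = $4,531.45
Ending inventory: 117 @ $14.45 = $1,690.65
Check: goods available $6,222.10 = COGS $4,531.45 + ending $1,690.65

COGS = $4,531.45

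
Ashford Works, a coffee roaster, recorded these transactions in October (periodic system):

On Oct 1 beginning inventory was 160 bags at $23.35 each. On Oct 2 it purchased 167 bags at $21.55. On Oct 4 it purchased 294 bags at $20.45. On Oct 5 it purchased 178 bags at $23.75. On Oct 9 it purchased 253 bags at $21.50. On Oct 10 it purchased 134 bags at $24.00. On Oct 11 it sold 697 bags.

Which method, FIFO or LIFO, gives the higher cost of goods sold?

FIFO COGS: 160 @ $23.35 + 167 @ $21.55 + 294 @ $20.45 + 76 @ $23.75 = $15,152.15
LIFO COGS: 134 @ $24.00 + 253 @ $21.50 + 178 @ $23.75 + 132 @ $20.45 = $15,582.40

LIFO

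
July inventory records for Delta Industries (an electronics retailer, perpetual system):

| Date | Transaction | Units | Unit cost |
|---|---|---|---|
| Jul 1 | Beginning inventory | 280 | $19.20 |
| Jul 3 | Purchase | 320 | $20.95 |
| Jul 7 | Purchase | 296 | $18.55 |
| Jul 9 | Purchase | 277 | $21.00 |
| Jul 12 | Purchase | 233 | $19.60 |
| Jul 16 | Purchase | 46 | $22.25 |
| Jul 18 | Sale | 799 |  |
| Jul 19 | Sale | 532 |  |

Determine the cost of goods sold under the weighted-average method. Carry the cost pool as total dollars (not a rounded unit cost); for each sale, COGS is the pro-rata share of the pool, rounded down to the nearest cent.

After Jul 1: 280 on hand, pool $5,376.00 (≈ $19.2000 each)
After Jul 3: 600 on hand, pool $12,080.00 (≈ $20.1333 each)
After Jul 7: 896 on hand, pool $17,570.80 (≈ $19.6103 each)
After Jul 9: 1173 on hand, pool $23,387.80 (≈ $19.9384 each)
After Jul 12: 1406 on hand, pool $27,954.60 (≈ $19.8824 each)
After Jul 16: 1452 on hand, pool $28,978.10 (≈ $19.9574 each)
Jul 18, sell 799: 799/1452 × $28,978.10 → $15,945.93
Jul 19, sell 532: 532/653 × $13,032.17 → $10,617.32
Total COGS = $15,945.93 + $10,617.32 = $26,563.25
Ending inventory (cost pool remaining) = $2,414.85
Check: goods available $28,978.10 = COGS $26,563.25 + ending $2,414.85

COGS = $26,563.25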